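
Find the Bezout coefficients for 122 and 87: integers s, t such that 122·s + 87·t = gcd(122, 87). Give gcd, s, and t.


Euclidean algorithm on (122, 87) — divide until remainder is 0:
  122 = 1 · 87 + 35
  87 = 2 · 35 + 17
  35 = 2 · 17 + 1
  17 = 17 · 1 + 0
gcd(122, 87) = 1.
Track Bezout coefficients alongside the remainders: start with r₀ = 122 = a·1 + b·0 (s = 1, t = 0) and r₁ = 87 = a·0 + b·1 (s = 0, t = 1); each new remainder r_{k+1} = r_{k-1} − q_k·r_k inherits s_{k+1} = s_{k-1} − q_k·s_k, t_{k+1} = t_{k-1} − q_k·t_k, so r_k = a·s_k + b·t_k at every step:
  q = 1: r = 35, s = 1 − 1·0 = 1, t = 0 − 1·1 = -1  (check: 122·1 + 87·(-1) = 35)
  q = 2: r = 17, s = 0 − 2·1 = -2, t = 1 − 2·(-1) = 3  (check: 122·(-2) + 87·3 = 17)
  q = 2: r = 1, s = 1 − 2·(-2) = 5, t = -1 − 2·3 = -7  (check: 122·5 + 87·(-7) = 1)
The row with r = 1 (the gcd) gives the Bezout coefficients s = 5, t = -7.
Result: 122 · (5) + 87 · (-7) = 1.

gcd(122, 87) = 1; s = 5, t = -7 (check: 122·5 + 87·(-7) = 1).


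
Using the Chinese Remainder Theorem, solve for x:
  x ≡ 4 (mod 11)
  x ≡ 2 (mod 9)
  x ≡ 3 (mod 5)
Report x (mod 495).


Moduli 11, 9, 5 are pairwise coprime; by CRT there is a unique solution modulo M = 11 · 9 · 5 = 495.
Solve pairwise, accumulating the modulus:
  Start with x ≡ 4 (mod 11).
  Combine with x ≡ 2 (mod 9): since gcd(11, 9) = 1, we get a unique residue mod 99.
    Write x = 4 + 11·t and substitute into x ≡ 2 (mod 9): 11·t ≡ 2 − 4 = -2 (mod 9).
    Reduce coefficients mod 9: 2·t ≡ 7 (mod 9).
    The inverse of 2 mod 9 is 5 (since 2·5 = 10 = 1·9 + 1), so t ≡ 5·7 = 35 ≡ 8 (mod 9).
    Then x = 4 + 11·8 = 92, valid modulo lcm(11, 9) = 99: x ≡ 92 (mod 99).
  Combine with x ≡ 3 (mod 5): since gcd(99, 5) = 1, we get a unique residue mod 495.
    Write x = 92 + 99·t and substitute into x ≡ 3 (mod 5): 99·t ≡ 3 − 92 = -89 (mod 5).
    Reduce coefficients mod 5: 4·t ≡ 1 (mod 5).
    The inverse of 4 mod 5 is 4 (since 4·4 = 16 = 3·5 + 1), so t ≡ 4·1 = 4 ≡ 4 (mod 5).
    Then x = 92 + 99·4 = 488, valid modulo lcm(99, 5) = 495: x ≡ 488 (mod 495).
Verify: 488 mod 11 = 4 ✓, 488 mod 9 = 2 ✓, 488 mod 5 = 3 ✓.

x ≡ 488 (mod 495).


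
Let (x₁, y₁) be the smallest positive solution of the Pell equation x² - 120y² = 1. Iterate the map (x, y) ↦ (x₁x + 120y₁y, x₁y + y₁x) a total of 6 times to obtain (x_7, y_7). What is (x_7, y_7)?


Step 1: Find the fundamental solution (x₁, y₁) of x² - 120y² = 1.
  Expand √120 as a continued fraction. a₀ = ⌊√120⌋ = 10; iterate m_{k+1} = d_k·a_k − m_k, d_{k+1} = (120 − m_{k+1}²)/d_k, a_{k+1} = ⌊(a₀ + m_{k+1})/d_{k+1}⌋ (starting m₀ = 0, d₀ = 1), with convergents p_k = a_k·p_{k-1} + p_{k-2}, q_k = a_k·q_{k-1} + q_{k-2} (p₋₁ = 1, q₋₁ = 0):
  k = 0: a₀ = 10; p₀/q₀ = 10/1; p₀² − 120·q₀² = 100 − 120 = -20.
  k = 1: m = 10, d = 20, a = ⌊(10 + 10)/20⌋ = 1; p/q = (1·10 + 1)/(1·1 + 0) = 11/1; p² − 120·q² = 121 − 120 = 1.
  The first convergent with p² − 120·q² = 1 gives the fundamental solution (x₁, y₁) = (11, 1).
Step 2: Apply the recurrence (x_{n+1}, y_{n+1}) = (x₁x_n + 120y₁y_n, x₁y_n + y₁x_n) repeatedly.
  From (x_1, y_1) = (11, 1): x_2 = 11·11 + 120·1·1 = 241; y_2 = 11·1 + 1·11 = 22.
  From (x_2, y_2) = (241, 22): x_3 = 11·241 + 120·1·22 = 5291; y_3 = 11·22 + 1·241 = 483.
  From (x_3, y_3) = (5291, 483): x_4 = 11·5291 + 120·1·483 = 116161; y_4 = 11·483 + 1·5291 = 10604.
  From (x_4, y_4) = (116161, 10604): x_5 = 11·116161 + 120·1·10604 = 2550251; y_5 = 11·10604 + 1·116161 = 232805.
  From (x_5, y_5) = (2550251, 232805): x_6 = 11·2550251 + 120·1·232805 = 55989361; y_6 = 11·232805 + 1·2550251 = 5111106.
  From (x_6, y_6) = (55989361, 5111106): x_7 = 11·55989361 + 120·1·5111106 = 1229215691; y_7 = 11·5111106 + 1·55989361 = 112211527.
Step 3: Verify x_7² - 120·y_7² = 1510971215000607481 - 1510971215000607480 = 1 (should be 1). ✓

(x_1, y_1) = (11, 1); (x_7, y_7) = (1229215691, 112211527).


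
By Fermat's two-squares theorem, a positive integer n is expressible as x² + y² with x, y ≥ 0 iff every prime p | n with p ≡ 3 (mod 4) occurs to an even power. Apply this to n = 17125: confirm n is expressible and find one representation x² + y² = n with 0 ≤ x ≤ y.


Step 1: Factor n = 17125 = 5^3 · 137.
Step 2: Check the mod-4 condition on each prime factor: 5 ≡ 1 (mod 4), exponent 3; 137 ≡ 1 (mod 4), exponent 1.
All primes ≡ 3 (mod 4) appear to even exponent (or don't appear), so by the two-squares theorem n IS expressible as a sum of two squares.
Step 3: Build a representation. Group n = k² · m with k = 5 and m = 5 · 137 = 685 (a product of primes ≡ 1 (mod 4)); a representation of m scales to one of n via (k·x)² + (k·y)² = k²(x² + y²). Each prime p ≡ 1 (mod 4) is itself a sum of two squares; find a² by testing p − a² for a perfect square:
  5: 5 − 1² = 4 = 2² ⇒ 5 = 1² + 2².
  137: 137 − 1² = 136, 137 − 2² = 133, 137 − 3² = 128, 137 − 4² = 121 = 11² ⇒ 137 = 4² + 11².
  Combine using the Brahmagupta–Fibonacci identity (a² + b²)(c² + d²) = (ac − bd)² + (ad + bc)² = (ac + bd)² + (ad − bc)²:
  5 · 137 = 685: from (1² + 2²)(4² + 11²), take (1·4 − 2·11, 1·11 + 2·4) = (4 − 22, 11 + 8) = (-18, 19); dropping signs (only squares matter) gives (18, 19); check 18² + 19² = 324 + 361 = 685 ✓.
  Scale by k = 5: (5·18, 5·19) = (90, 95).
Step 4: Order so x ≤ y and verify: 90² + 95² = 8100 + 9025 = 17125 = n. ✓

n = 17125 = 90² + 95² (one valid representation with x ≤ y).


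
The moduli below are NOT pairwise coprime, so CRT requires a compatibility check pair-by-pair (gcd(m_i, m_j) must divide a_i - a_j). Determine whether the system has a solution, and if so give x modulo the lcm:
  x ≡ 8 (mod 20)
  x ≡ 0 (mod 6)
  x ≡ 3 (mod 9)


Moduli 20, 6, 9 are not pairwise coprime, so CRT works modulo lcm(m_i) when all pairwise compatibility conditions hold.
Pairwise compatibility: gcd(m_i, m_j) must divide a_i - a_j for every pair.
Merge one congruence at a time:
  Start: x ≡ 8 (mod 20).
  Combine with x ≡ 0 (mod 6): gcd(20, 6) = 2; 0 - 8 = -8, which IS divisible by 2, so compatible.
    Write x = 8 + 20·t and substitute into x ≡ 0 (mod 6): 20·t ≡ 0 − 8 = -8 (mod 6).
    Divide the congruence (and modulus) by g = 2: 10·t ≡ -4 (mod 3).
    Reduce coefficients mod 3: 1·t ≡ 2 (mod 3).
    So t ≡ 2 (mod 3).
    Then x = 8 + 20·2 = 48, valid modulo lcm(20, 6) = 60: x ≡ 48 (mod 60).
  Combine with x ≡ 3 (mod 9): gcd(60, 9) = 3; 3 - 48 = -45, which IS divisible by 3, so compatible.
    Write x = 48 + 60·t and substitute into x ≡ 3 (mod 9): 60·t ≡ 3 − 48 = -45 (mod 9).
    Divide the congruence (and modulus) by g = 3: 20·t ≡ -15 (mod 3).
    Reduce coefficients mod 3: 2·t ≡ 0 (mod 3).
    The inverse of 2 mod 3 is 2 (since 2·2 = 4 = 1·3 + 1), so t ≡ 2·0 = 0 ≡ 0 (mod 3).
    Then x = 48 + 60·0 = 48, valid modulo lcm(60, 9) = 180: x ≡ 48 (mod 180).
Verify: 48 mod 20 = 8, 48 mod 6 = 0, 48 mod 9 = 3.

x ≡ 48 (mod 180).


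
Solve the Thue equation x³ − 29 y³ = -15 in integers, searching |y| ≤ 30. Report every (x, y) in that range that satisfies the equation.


The equation is x³ - 29y³ = -15. For fixed y, x³ = 29·y³ − 15, so a solution requires the RHS to be a perfect cube.
Strategy: iterate y from -30 to 30, compute RHS = 29·y³ − 15, and check whether it is a (positive or negative) perfect cube.
Check small values of y:
  y = 0: RHS = -15 is not a perfect cube.
  y = 1: RHS = 14 is not a perfect cube.
  y = -1: RHS = -44 is not a perfect cube.
  y = 2: RHS = 217 is not a perfect cube.
  y = -2: RHS = -247 is not a perfect cube.
  y = 3: RHS = 768 is not a perfect cube.
  y = -3: RHS = -798 is not a perfect cube.
Continuing the search up to |y| = 30 finds no solutions either.
No (x, y) in the scanned range satisfies the equation.

No integer solutions with |y| ≤ 30.


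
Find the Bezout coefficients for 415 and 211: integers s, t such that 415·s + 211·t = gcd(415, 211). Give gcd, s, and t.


Euclidean algorithm on (415, 211) — divide until remainder is 0:
  415 = 1 · 211 + 204
  211 = 1 · 204 + 7
  204 = 29 · 7 + 1
  7 = 7 · 1 + 0
gcd(415, 211) = 1.
Track Bezout coefficients alongside the remainders: start with r₀ = 415 = a·1 + b·0 (s = 1, t = 0) and r₁ = 211 = a·0 + b·1 (s = 0, t = 1); each new remainder r_{k+1} = r_{k-1} − q_k·r_k inherits s_{k+1} = s_{k-1} − q_k·s_k, t_{k+1} = t_{k-1} − q_k·t_k, so r_k = a·s_k + b·t_k at every step:
  q = 1: r = 204, s = 1 − 1·0 = 1, t = 0 − 1·1 = -1  (check: 415·1 + 211·(-1) = 204)
  q = 1: r = 7, s = 0 − 1·1 = -1, t = 1 − 1·(-1) = 2  (check: 415·(-1) + 211·2 = 7)
  q = 29: r = 1, s = 1 − 29·(-1) = 30, t = -1 − 29·2 = -59  (check: 415·30 + 211·(-59) = 1)
The row with r = 1 (the gcd) gives the Bezout coefficients s = 30, t = -59.
Result: 415 · (30) + 211 · (-59) = 1.

gcd(415, 211) = 1; s = 30, t = -59 (check: 415·30 + 211·(-59) = 1).


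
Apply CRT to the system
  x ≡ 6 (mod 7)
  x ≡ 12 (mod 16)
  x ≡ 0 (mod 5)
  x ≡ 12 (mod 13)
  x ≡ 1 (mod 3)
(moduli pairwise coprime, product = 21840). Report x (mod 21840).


Product of moduli M = 7 · 16 · 5 · 13 · 3 = 21840.
Merge one congruence at a time:
  Start: x ≡ 6 (mod 7).
  Combine with x ≡ 12 (mod 16); new modulus lcm = 112.
    Write x = 6 + 7·t and substitute into x ≡ 12 (mod 16): 7·t ≡ 12 − 6 = 6 (mod 16).
    The inverse of 7 mod 16 is 7 (since 7·7 = 49 = 3·16 + 1), so t ≡ 7·6 = 42 ≡ 10 (mod 16).
    Then x = 6 + 7·10 = 76, valid modulo lcm(7, 16) = 112: x ≡ 76 (mod 112).
  Combine with x ≡ 0 (mod 5); new modulus lcm = 560.
    Write x = 76 + 112·t and substitute into x ≡ 0 (mod 5): 112·t ≡ 0 − 76 = -76 (mod 5).
    Reduce coefficients mod 5: 2·t ≡ 4 (mod 5).
    The inverse of 2 mod 5 is 3 (since 2·3 = 6 = 1·5 + 1), so t ≡ 3·4 = 12 ≡ 2 (mod 5).
    Then x = 76 + 112·2 = 300, valid modulo lcm(112, 5) = 560: x ≡ 300 (mod 560).
  Combine with x ≡ 12 (mod 13); new modulus lcm = 7280.
    Write x = 300 + 560·t and substitute into x ≡ 12 (mod 13): 560·t ≡ 12 − 300 = -288 (mod 13).
    Reduce coefficients mod 13: 1·t ≡ 11 (mod 13).
    So t ≡ 11 (mod 13).
    Then x = 300 + 560·11 = 6460, valid modulo lcm(560, 13) = 7280: x ≡ 6460 (mod 7280).
  Combine with x ≡ 1 (mod 3); new modulus lcm = 21840.
    Write x = 6460 + 7280·t and substitute into x ≡ 1 (mod 3): 7280·t ≡ 1 − 6460 = -6459 (mod 3).
    Reduce coefficients mod 3: 2·t ≡ 0 (mod 3).
    The inverse of 2 mod 3 is 2 (since 2·2 = 4 = 1·3 + 1), so t ≡ 2·0 = 0 ≡ 0 (mod 3).
    Then x = 6460 + 7280·0 = 6460, valid modulo lcm(7280, 3) = 21840: x ≡ 6460 (mod 21840).
Verify against each original: 6460 mod 7 = 6, 6460 mod 16 = 12, 6460 mod 5 = 0, 6460 mod 13 = 12, 6460 mod 3 = 1.

x ≡ 6460 (mod 21840).


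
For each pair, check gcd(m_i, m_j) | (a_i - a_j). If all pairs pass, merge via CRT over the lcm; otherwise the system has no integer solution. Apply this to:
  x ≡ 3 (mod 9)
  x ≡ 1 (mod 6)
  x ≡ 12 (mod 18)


Moduli 9, 6, 18 are not pairwise coprime, so CRT works modulo lcm(m_i) when all pairwise compatibility conditions hold.
Pairwise compatibility: gcd(m_i, m_j) must divide a_i - a_j for every pair.
Merge one congruence at a time:
  Start: x ≡ 3 (mod 9).
  Combine with x ≡ 1 (mod 6): gcd(9, 6) = 3, and 1 - 3 = -2 is NOT divisible by 3.
    ⇒ system is inconsistent (no integer solution).

No solution (the system is inconsistent).


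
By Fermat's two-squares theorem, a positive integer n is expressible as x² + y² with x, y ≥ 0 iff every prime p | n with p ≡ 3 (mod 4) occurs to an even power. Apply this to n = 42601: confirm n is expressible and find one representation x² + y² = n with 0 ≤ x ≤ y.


Step 1: Factor n = 42601 = 13 · 29 · 113.
Step 2: Check the mod-4 condition on each prime factor: 13 ≡ 1 (mod 4), exponent 1; 29 ≡ 1 (mod 4), exponent 1; 113 ≡ 1 (mod 4), exponent 1.
All primes ≡ 3 (mod 4) appear to even exponent (or don't appear), so by the two-squares theorem n IS expressible as a sum of two squares.
Step 3: Build a representation. Here n = 13 · 29 · 113 is a product of primes ≡ 1 (mod 4). Each prime p ≡ 1 (mod 4) is itself a sum of two squares; find a² by testing p − a² for a perfect square:
  13: 13 − 1² = 12, 13 − 2² = 9 = 3² ⇒ 13 = 2² + 3².
  29: 29 − 1² = 28, 29 − 2² = 25 = 5² ⇒ 29 = 2² + 5².
  113: 113 − 1² = 112, 113 − 2² = 109, 113 − 3² = 104, 113 − 4² = 97, 113 − 5² = 88, 113 − 6² = 77, 113 − 7² = 64 = 8² ⇒ 113 = 7² + 8².
  Combine using the Brahmagupta–Fibonacci identity (a² + b²)(c² + d²) = (ac − bd)² + (ad + bc)² = (ac + bd)² + (ad − bc)²:
  13 · 29 = 377: from (2² + 3²)(2² + 5²), take (2·2 − 3·5, 2·5 + 3·2) = (4 − 15, 10 + 6) = (-11, 16); dropping signs (only squares matter) gives (11, 16); check 11² + 16² = 121 + 256 = 377 ✓.
  377 · 113 = 42601: from (11² + 16²)(7² + 8²), take (11·7 − 16·8, 11·8 + 16·7) = (77 − 128, 88 + 112) = (-51, 200); dropping signs (only squares matter) gives (51, 200); check 51² + 200² = 2601 + 40000 = 42601 ✓.
Step 4: Order so x ≤ y and verify: 51² + 200² = 2601 + 40000 = 42601 = n. ✓

n = 42601 = 51² + 200² (one valid representation with x ≤ y).


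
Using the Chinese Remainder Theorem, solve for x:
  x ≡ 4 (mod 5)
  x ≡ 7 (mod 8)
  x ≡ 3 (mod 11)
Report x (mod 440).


Moduli 5, 8, 11 are pairwise coprime; by CRT there is a unique solution modulo M = 5 · 8 · 11 = 440.
Solve pairwise, accumulating the modulus:
  Start with x ≡ 4 (mod 5).
  Combine with x ≡ 7 (mod 8): since gcd(5, 8) = 1, we get a unique residue mod 40.
    Write x = 4 + 5·t and substitute into x ≡ 7 (mod 8): 5·t ≡ 7 − 4 = 3 (mod 8).
    The inverse of 5 mod 8 is 5 (since 5·5 = 25 = 3·8 + 1), so t ≡ 5·3 = 15 ≡ 7 (mod 8).
    Then x = 4 + 5·7 = 39, valid modulo lcm(5, 8) = 40: x ≡ 39 (mod 40).
  Combine with x ≡ 3 (mod 11): since gcd(40, 11) = 1, we get a unique residue mod 440.
    Write x = 39 + 40·t and substitute into x ≡ 3 (mod 11): 40·t ≡ 3 − 39 = -36 (mod 11).
    Reduce coefficients mod 11: 7·t ≡ 8 (mod 11).
    The inverse of 7 mod 11 is 8 (since 7·8 = 56 = 5·11 + 1), so t ≡ 8·8 = 64 ≡ 9 (mod 11).
    Then x = 39 + 40·9 = 399, valid modulo lcm(40, 11) = 440: x ≡ 399 (mod 440).
Verify: 399 mod 5 = 4 ✓, 399 mod 8 = 7 ✓, 399 mod 11 = 3 ✓.

x ≡ 399 (mod 440).


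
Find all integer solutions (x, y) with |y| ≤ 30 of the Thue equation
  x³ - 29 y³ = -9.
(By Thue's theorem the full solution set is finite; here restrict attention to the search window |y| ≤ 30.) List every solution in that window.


The equation is x³ - 29y³ = -9. For fixed y, x³ = 29·y³ − 9, so a solution requires the RHS to be a perfect cube.
Strategy: iterate y from -30 to 30, compute RHS = 29·y³ − 9, and check whether it is a (positive or negative) perfect cube.
Check small values of y:
  y = 0: RHS = -9 is not a perfect cube.
  y = 1: RHS = 20 is not a perfect cube.
  y = -1: RHS = -38 is not a perfect cube.
  y = 2: RHS = 223 is not a perfect cube.
  y = -2: RHS = -241 is not a perfect cube.
  y = 3: RHS = 774 is not a perfect cube.
  y = -3: RHS = -792 is not a perfect cube.
Continuing the search up to |y| = 30 finds no solutions either.
No (x, y) in the scanned range satisfies the equation.

No integer solutions with |y| ≤ 30.


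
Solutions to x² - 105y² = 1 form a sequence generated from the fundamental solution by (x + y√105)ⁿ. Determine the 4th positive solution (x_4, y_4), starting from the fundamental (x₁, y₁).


Step 1: Find the fundamental solution (x₁, y₁) of x² - 105y² = 1.
  Expand √105 as a continued fraction. a₀ = ⌊√105⌋ = 10; iterate m_{k+1} = d_k·a_k − m_k, d_{k+1} = (105 − m_{k+1}²)/d_k, a_{k+1} = ⌊(a₀ + m_{k+1})/d_{k+1}⌋ (starting m₀ = 0, d₀ = 1), with convergents p_k = a_k·p_{k-1} + p_{k-2}, q_k = a_k·q_{k-1} + q_{k-2} (p₋₁ = 1, q₋₁ = 0):
  k = 0: a₀ = 10; p₀/q₀ = 10/1; p₀² − 105·q₀² = 100 − 105 = -5.
  k = 1: m = 10, d = 5, a = ⌊(10 + 10)/5⌋ = 4; p/q = (4·10 + 1)/(4·1 + 0) = 41/4; p² − 105·q² = 1681 − 1680 = 1.
  The first convergent with p² − 105·q² = 1 gives the fundamental solution (x₁, y₁) = (41, 4).
Step 2: Apply the recurrence (x_{n+1}, y_{n+1}) = (x₁x_n + 105y₁y_n, x₁y_n + y₁x_n) repeatedly.
  From (x_1, y_1) = (41, 4): x_2 = 41·41 + 105·4·4 = 3361; y_2 = 41·4 + 4·41 = 328.
  From (x_2, y_2) = (3361, 328): x_3 = 41·3361 + 105·4·328 = 275561; y_3 = 41·328 + 4·3361 = 26892.
  From (x_3, y_3) = (275561, 26892): x_4 = 41·275561 + 105·4·26892 = 22592641; y_4 = 41·26892 + 4·275561 = 2204816.
Step 3: Verify x_4² - 105·y_4² = 510427427354881 - 510427427354880 = 1 (should be 1). ✓

(x_1, y_1) = (41, 4); (x_4, y_4) = (22592641, 2204816).


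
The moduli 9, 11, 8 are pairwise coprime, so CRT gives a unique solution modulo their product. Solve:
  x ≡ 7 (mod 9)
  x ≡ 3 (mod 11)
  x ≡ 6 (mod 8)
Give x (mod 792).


Moduli 9, 11, 8 are pairwise coprime; by CRT there is a unique solution modulo M = 9 · 11 · 8 = 792.
Solve pairwise, accumulating the modulus:
  Start with x ≡ 7 (mod 9).
  Combine with x ≡ 3 (mod 11): since gcd(9, 11) = 1, we get a unique residue mod 99.
    Write x = 7 + 9·t and substitute into x ≡ 3 (mod 11): 9·t ≡ 3 − 7 = -4 (mod 11).
    Reduce coefficients mod 11: 9·t ≡ 7 (mod 11).
    The inverse of 9 mod 11 is 5 (since 9·5 = 45 = 4·11 + 1), so t ≡ 5·7 = 35 ≡ 2 (mod 11).
    Then x = 7 + 9·2 = 25, valid modulo lcm(9, 11) = 99: x ≡ 25 (mod 99).
  Combine with x ≡ 6 (mod 8): since gcd(99, 8) = 1, we get a unique residue mod 792.
    Write x = 25 + 99·t and substitute into x ≡ 6 (mod 8): 99·t ≡ 6 − 25 = -19 (mod 8).
    Reduce coefficients mod 8: 3·t ≡ 5 (mod 8).
    The inverse of 3 mod 8 is 3 (since 3·3 = 9 = 1·8 + 1), so t ≡ 3·5 = 15 ≡ 7 (mod 8).
    Then x = 25 + 99·7 = 718, valid modulo lcm(99, 8) = 792: x ≡ 718 (mod 792).
Verify: 718 mod 9 = 7 ✓, 718 mod 11 = 3 ✓, 718 mod 8 = 6 ✓.

x ≡ 718 (mod 792).


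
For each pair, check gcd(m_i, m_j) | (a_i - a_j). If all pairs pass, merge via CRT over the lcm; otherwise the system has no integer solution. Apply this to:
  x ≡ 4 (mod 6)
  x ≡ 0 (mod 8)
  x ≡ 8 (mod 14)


Moduli 6, 8, 14 are not pairwise coprime, so CRT works modulo lcm(m_i) when all pairwise compatibility conditions hold.
Pairwise compatibility: gcd(m_i, m_j) must divide a_i - a_j for every pair.
Merge one congruence at a time:
  Start: x ≡ 4 (mod 6).
  Combine with x ≡ 0 (mod 8): gcd(6, 8) = 2; 0 - 4 = -4, which IS divisible by 2, so compatible.
    Write x = 4 + 6·t and substitute into x ≡ 0 (mod 8): 6·t ≡ 0 − 4 = -4 (mod 8).
    Divide the congruence (and modulus) by g = 2: 3·t ≡ -2 (mod 4).
    Reduce coefficients mod 4: 3·t ≡ 2 (mod 4).
    The inverse of 3 mod 4 is 3 (since 3·3 = 9 = 2·4 + 1), so t ≡ 3·2 = 6 ≡ 2 (mod 4).
    Then x = 4 + 6·2 = 16, valid modulo lcm(6, 8) = 24: x ≡ 16 (mod 24).
  Combine with x ≡ 8 (mod 14): gcd(24, 14) = 2; 8 - 16 = -8, which IS divisible by 2, so compatible.
    Write x = 16 + 24·t and substitute into x ≡ 8 (mod 14): 24·t ≡ 8 − 16 = -8 (mod 14).
    Divide the congruence (and modulus) by g = 2: 12·t ≡ -4 (mod 7).
    Reduce coefficients mod 7: 5·t ≡ 3 (mod 7).
    The inverse of 5 mod 7 is 3 (since 5·3 = 15 = 2·7 + 1), so t ≡ 3·3 = 9 ≡ 2 (mod 7).
    Then x = 16 + 24·2 = 64, valid modulo lcm(24, 14) = 168: x ≡ 64 (mod 168).
Verify: 64 mod 6 = 4, 64 mod 8 = 0, 64 mod 14 = 8.

x ≡ 64 (mod 168).


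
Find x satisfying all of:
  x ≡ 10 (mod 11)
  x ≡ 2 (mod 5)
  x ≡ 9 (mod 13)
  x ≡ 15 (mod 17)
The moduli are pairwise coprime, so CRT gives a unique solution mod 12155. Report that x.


Product of moduli M = 11 · 5 · 13 · 17 = 12155.
Merge one congruence at a time:
  Start: x ≡ 10 (mod 11).
  Combine with x ≡ 2 (mod 5); new modulus lcm = 55.
    Write x = 10 + 11·t and substitute into x ≡ 2 (mod 5): 11·t ≡ 2 − 10 = -8 (mod 5).
    Reduce coefficients mod 5: 1·t ≡ 2 (mod 5).
    So t ≡ 2 (mod 5).
    Then x = 10 + 11·2 = 32, valid modulo lcm(11, 5) = 55: x ≡ 32 (mod 55).
  Combine with x ≡ 9 (mod 13); new modulus lcm = 715.
    Write x = 32 + 55·t and substitute into x ≡ 9 (mod 13): 55·t ≡ 9 − 32 = -23 (mod 13).
    Reduce coefficients mod 13: 3·t ≡ 3 (mod 13).
    The inverse of 3 mod 13 is 9 (since 3·9 = 27 = 2·13 + 1), so t ≡ 9·3 = 27 ≡ 1 (mod 13).
    Then x = 32 + 55·1 = 87, valid modulo lcm(55, 13) = 715: x ≡ 87 (mod 715).
  Combine with x ≡ 15 (mod 17); new modulus lcm = 12155.
    Write x = 87 + 715·t and substitute into x ≡ 15 (mod 17): 715·t ≡ 15 − 87 = -72 (mod 17).
    Reduce coefficients mod 17: 1·t ≡ 13 (mod 17).
    So t ≡ 13 (mod 17).
    Then x = 87 + 715·13 = 9382, valid modulo lcm(715, 17) = 12155: x ≡ 9382 (mod 12155).
Verify against each original: 9382 mod 11 = 10, 9382 mod 5 = 2, 9382 mod 13 = 9, 9382 mod 17 = 15.

x ≡ 9382 (mod 12155).


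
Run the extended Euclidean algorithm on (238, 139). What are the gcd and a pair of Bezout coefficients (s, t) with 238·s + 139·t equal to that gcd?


Euclidean algorithm on (238, 139) — divide until remainder is 0:
  238 = 1 · 139 + 99
  139 = 1 · 99 + 40
  99 = 2 · 40 + 19
  40 = 2 · 19 + 2
  19 = 9 · 2 + 1
  2 = 2 · 1 + 0
gcd(238, 139) = 1.
Track Bezout coefficients alongside the remainders: start with r₀ = 238 = a·1 + b·0 (s = 1, t = 0) and r₁ = 139 = a·0 + b·1 (s = 0, t = 1); each new remainder r_{k+1} = r_{k-1} − q_k·r_k inherits s_{k+1} = s_{k-1} − q_k·s_k, t_{k+1} = t_{k-1} − q_k·t_k, so r_k = a·s_k + b·t_k at every step:
  q = 1: r = 99, s = 1 − 1·0 = 1, t = 0 − 1·1 = -1  (check: 238·1 + 139·(-1) = 99)
  q = 1: r = 40, s = 0 − 1·1 = -1, t = 1 − 1·(-1) = 2  (check: 238·(-1) + 139·2 = 40)
  q = 2: r = 19, s = 1 − 2·(-1) = 3, t = -1 − 2·2 = -5  (check: 238·3 + 139·(-5) = 19)
  q = 2: r = 2, s = -1 − 2·3 = -7, t = 2 − 2·(-5) = 12  (check: 238·(-7) + 139·12 = 2)
  q = 9: r = 1, s = 3 − 9·(-7) = 66, t = -5 − 9·12 = -113  (check: 238·66 + 139·(-113) = 1)
The row with r = 1 (the gcd) gives the Bezout coefficients s = 66, t = -113.
Result: 238 · (66) + 139 · (-113) = 1.

gcd(238, 139) = 1; s = 66, t = -113 (check: 238·66 + 139·(-113) = 1).


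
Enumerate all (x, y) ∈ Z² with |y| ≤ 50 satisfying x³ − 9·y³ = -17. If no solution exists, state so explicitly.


The equation is x³ - 9y³ = -17. For fixed y, x³ = 9·y³ − 17, so a solution requires the RHS to be a perfect cube.
Strategy: iterate y from -50 to 50, compute RHS = 9·y³ − 17, and check whether it is a (positive or negative) perfect cube.
Check small values of y:
  y = 0: RHS = -17 is not a perfect cube.
  y = 1: RHS = -8 = (-2)³ ⇒ x = -2 works.
  y = -1: RHS = -26 is not a perfect cube.
  y = 2: RHS = 55 is not a perfect cube.
  y = -2: RHS = -89 is not a perfect cube.
  y = 3: RHS = 226 is not a perfect cube.
  y = -3: RHS = -260 is not a perfect cube.
Continuing, at y = 25: RHS = 140608 = (52)³ ⇒ x = 52 works.
Searching the remaining y in |y| ≤ 50 finds no further solutions.
Collected solutions: (-2, 1), (52, 25).

Solutions (with |y| ≤ 50): (-2, 1), (52, 25).


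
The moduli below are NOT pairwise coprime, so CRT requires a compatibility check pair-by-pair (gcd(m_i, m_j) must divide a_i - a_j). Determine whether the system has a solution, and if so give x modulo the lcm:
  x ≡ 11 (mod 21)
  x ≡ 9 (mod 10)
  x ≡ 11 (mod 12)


Moduli 21, 10, 12 are not pairwise coprime, so CRT works modulo lcm(m_i) when all pairwise compatibility conditions hold.
Pairwise compatibility: gcd(m_i, m_j) must divide a_i - a_j for every pair.
Merge one congruence at a time:
  Start: x ≡ 11 (mod 21).
  Combine with x ≡ 9 (mod 10): gcd(21, 10) = 1; 9 - 11 = -2, which IS divisible by 1, so compatible.
    Write x = 11 + 21·t and substitute into x ≡ 9 (mod 10): 21·t ≡ 9 − 11 = -2 (mod 10).
    Reduce coefficients mod 10: 1·t ≡ 8 (mod 10).
    So t ≡ 8 (mod 10).
    Then x = 11 + 21·8 = 179, valid modulo lcm(21, 10) = 210: x ≡ 179 (mod 210).
  Combine with x ≡ 11 (mod 12): gcd(210, 12) = 6; 11 - 179 = -168, which IS divisible by 6, so compatible.
    Write x = 179 + 210·t and substitute into x ≡ 11 (mod 12): 210·t ≡ 11 − 179 = -168 (mod 12).
    Divide the congruence (and modulus) by g = 6: 35·t ≡ -28 (mod 2).
    Reduce coefficients mod 2: 1·t ≡ 0 (mod 2).
    So t ≡ 0 (mod 2).
    Then x = 179 + 210·0 = 179, valid modulo lcm(210, 12) = 420: x ≡ 179 (mod 420).
Verify: 179 mod 21 = 11, 179 mod 10 = 9, 179 mod 12 = 11.

x ≡ 179 (mod 420).


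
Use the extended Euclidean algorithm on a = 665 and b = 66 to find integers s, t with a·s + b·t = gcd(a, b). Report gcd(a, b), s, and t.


Euclidean algorithm on (665, 66) — divide until remainder is 0:
  665 = 10 · 66 + 5
  66 = 13 · 5 + 1
  5 = 5 · 1 + 0
gcd(665, 66) = 1.
Track Bezout coefficients alongside the remainders: start with r₀ = 665 = a·1 + b·0 (s = 1, t = 0) and r₁ = 66 = a·0 + b·1 (s = 0, t = 1); each new remainder r_{k+1} = r_{k-1} − q_k·r_k inherits s_{k+1} = s_{k-1} − q_k·s_k, t_{k+1} = t_{k-1} − q_k·t_k, so r_k = a·s_k + b·t_k at every step:
  q = 10: r = 5, s = 1 − 10·0 = 1, t = 0 − 10·1 = -10  (check: 665·1 + 66·(-10) = 5)
  q = 13: r = 1, s = 0 − 13·1 = -13, t = 1 − 13·(-10) = 131  (check: 665·(-13) + 66·131 = 1)
The row with r = 1 (the gcd) gives the Bezout coefficients s = -13, t = 131.
Result: 665 · (-13) + 66 · (131) = 1.

gcd(665, 66) = 1; s = -13, t = 131 (check: 665·(-13) + 66·131 = 1).


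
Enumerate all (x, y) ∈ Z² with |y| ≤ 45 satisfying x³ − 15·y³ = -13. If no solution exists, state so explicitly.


The equation is x³ - 15y³ = -13. For fixed y, x³ = 15·y³ − 13, so a solution requires the RHS to be a perfect cube.
Strategy: iterate y from -45 to 45, compute RHS = 15·y³ − 13, and check whether it is a (positive or negative) perfect cube.
Check small values of y:
  y = 0: RHS = -13 is not a perfect cube.
  y = 1: RHS = 2 is not a perfect cube.
  y = -1: RHS = -28 is not a perfect cube.
  y = 2: RHS = 107 is not a perfect cube.
  y = -2: RHS = -133 is not a perfect cube.
  y = 3: RHS = 392 is not a perfect cube.
  y = -3: RHS = -418 is not a perfect cube.
Continuing the search up to |y| = 45 finds no solutions either.
No (x, y) in the scanned range satisfies the equation.

No integer solutions with |y| ≤ 45.


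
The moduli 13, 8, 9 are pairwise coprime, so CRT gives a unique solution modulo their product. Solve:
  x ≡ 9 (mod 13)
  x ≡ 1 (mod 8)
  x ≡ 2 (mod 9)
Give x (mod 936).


Moduli 13, 8, 9 are pairwise coprime; by CRT there is a unique solution modulo M = 13 · 8 · 9 = 936.
Solve pairwise, accumulating the modulus:
  Start with x ≡ 9 (mod 13).
  Combine with x ≡ 1 (mod 8): since gcd(13, 8) = 1, we get a unique residue mod 104.
    Write x = 9 + 13·t and substitute into x ≡ 1 (mod 8): 13·t ≡ 1 − 9 = -8 (mod 8).
    Reduce coefficients mod 8: 5·t ≡ 0 (mod 8).
    The inverse of 5 mod 8 is 5 (since 5·5 = 25 = 3·8 + 1), so t ≡ 5·0 = 0 ≡ 0 (mod 8).
    Then x = 9 + 13·0 = 9, valid modulo lcm(13, 8) = 104: x ≡ 9 (mod 104).
  Combine with x ≡ 2 (mod 9): since gcd(104, 9) = 1, we get a unique residue mod 936.
    Write x = 9 + 104·t and substitute into x ≡ 2 (mod 9): 104·t ≡ 2 − 9 = -7 (mod 9).
    Reduce coefficients mod 9: 5·t ≡ 2 (mod 9).
    The inverse of 5 mod 9 is 2 (since 5·2 = 10 = 1·9 + 1), so t ≡ 2·2 = 4 ≡ 4 (mod 9).
    Then x = 9 + 104·4 = 425, valid modulo lcm(104, 9) = 936: x ≡ 425 (mod 936).
Verify: 425 mod 13 = 9 ✓, 425 mod 8 = 1 ✓, 425 mod 9 = 2 ✓.

x ≡ 425 (mod 936).


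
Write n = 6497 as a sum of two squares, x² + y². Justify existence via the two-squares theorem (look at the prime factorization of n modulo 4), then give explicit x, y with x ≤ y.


Step 1: Factor n = 6497 = 73 · 89.
Step 2: Check the mod-4 condition on each prime factor: 73 ≡ 1 (mod 4), exponent 1; 89 ≡ 1 (mod 4), exponent 1.
All primes ≡ 3 (mod 4) appear to even exponent (or don't appear), so by the two-squares theorem n IS expressible as a sum of two squares.
Step 3: Build a representation. Here n = 73 · 89 is a product of primes ≡ 1 (mod 4). Each prime p ≡ 1 (mod 4) is itself a sum of two squares; find a² by testing p − a² for a perfect square:
  73: 73 − 1² = 72, 73 − 2² = 69, 73 − 3² = 64 = 8² ⇒ 73 = 3² + 8².
  89: 89 − 1² = 88, 89 − 2² = 85, 89 − 3² = 80, 89 − 4² = 73, 89 − 5² = 64 = 8² ⇒ 89 = 5² + 8².
  Combine using the Brahmagupta–Fibonacci identity (a² + b²)(c² + d²) = (ac − bd)² + (ad + bc)² = (ac + bd)² + (ad − bc)²:
  73 · 89 = 6497: from (3² + 8²)(5² + 8²), take (3·5 − 8·8, 3·8 + 8·5) = (15 − 64, 24 + 40) = (-49, 64); dropping signs (only squares matter) gives (49, 64); check 49² + 64² = 2401 + 4096 = 6497 ✓.
Step 4: Order so x ≤ y and verify: 49² + 64² = 2401 + 4096 = 6497 = n. ✓

n = 6497 = 49² + 64² (one valid representation with x ≤ y).


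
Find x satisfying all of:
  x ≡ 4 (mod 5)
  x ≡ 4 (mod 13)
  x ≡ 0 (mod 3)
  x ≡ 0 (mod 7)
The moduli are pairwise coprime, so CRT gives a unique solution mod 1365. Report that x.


Product of moduli M = 5 · 13 · 3 · 7 = 1365.
Merge one congruence at a time:
  Start: x ≡ 4 (mod 5).
  Combine with x ≡ 4 (mod 13); new modulus lcm = 65.
    Write x = 4 + 5·t and substitute into x ≡ 4 (mod 13): 5·t ≡ 4 − 4 = 0 (mod 13).
    The inverse of 5 mod 13 is 8 (since 5·8 = 40 = 3·13 + 1), so t ≡ 8·0 = 0 ≡ 0 (mod 13).
    Then x = 4 + 5·0 = 4, valid modulo lcm(5, 13) = 65: x ≡ 4 (mod 65).
  Combine with x ≡ 0 (mod 3); new modulus lcm = 195.
    Write x = 4 + 65·t and substitute into x ≡ 0 (mod 3): 65·t ≡ 0 − 4 = -4 (mod 3).
    Reduce coefficients mod 3: 2·t ≡ 2 (mod 3).
    The inverse of 2 mod 3 is 2 (since 2·2 = 4 = 1·3 + 1), so t ≡ 2·2 = 4 ≡ 1 (mod 3).
    Then x = 4 + 65·1 = 69, valid modulo lcm(65, 3) = 195: x ≡ 69 (mod 195).
  Combine with x ≡ 0 (mod 7); new modulus lcm = 1365.
    Write x = 69 + 195·t and substitute into x ≡ 0 (mod 7): 195·t ≡ 0 − 69 = -69 (mod 7).
    Reduce coefficients mod 7: 6·t ≡ 1 (mod 7).
    The inverse of 6 mod 7 is 6 (since 6·6 = 36 = 5·7 + 1), so t ≡ 6·1 = 6 ≡ 6 (mod 7).
    Then x = 69 + 195·6 = 1239, valid modulo lcm(195, 7) = 1365: x ≡ 1239 (mod 1365).
Verify against each original: 1239 mod 5 = 4, 1239 mod 13 = 4, 1239 mod 3 = 0, 1239 mod 7 = 0.

x ≡ 1239 (mod 1365).


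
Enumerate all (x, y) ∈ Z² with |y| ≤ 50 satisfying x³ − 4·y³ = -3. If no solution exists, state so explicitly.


The equation is x³ - 4y³ = -3. For fixed y, x³ = 4·y³ − 3, so a solution requires the RHS to be a perfect cube.
Strategy: iterate y from -50 to 50, compute RHS = 4·y³ − 3, and check whether it is a (positive or negative) perfect cube.
Check small values of y:
  y = 0: RHS = -3 is not a perfect cube.
  y = 1: RHS = 1 = (1)³ ⇒ x = 1 works.
  y = -1: RHS = -7 is not a perfect cube.
  y = 2: RHS = 29 is not a perfect cube.
  y = -2: RHS = -35 is not a perfect cube.
  y = 3: RHS = 105 is not a perfect cube.
  y = -3: RHS = -111 is not a perfect cube.
Continuing the search up to |y| = 50 finds no further solutions beyond those listed.
Collected solutions: (1, 1).

Solutions (with |y| ≤ 50): (1, 1).


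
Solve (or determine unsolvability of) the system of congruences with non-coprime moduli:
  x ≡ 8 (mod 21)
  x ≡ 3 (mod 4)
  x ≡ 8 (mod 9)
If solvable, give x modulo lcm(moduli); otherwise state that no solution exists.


Moduli 21, 4, 9 are not pairwise coprime, so CRT works modulo lcm(m_i) when all pairwise compatibility conditions hold.
Pairwise compatibility: gcd(m_i, m_j) must divide a_i - a_j for every pair.
Merge one congruence at a time:
  Start: x ≡ 8 (mod 21).
  Combine with x ≡ 3 (mod 4): gcd(21, 4) = 1; 3 - 8 = -5, which IS divisible by 1, so compatible.
    Write x = 8 + 21·t and substitute into x ≡ 3 (mod 4): 21·t ≡ 3 − 8 = -5 (mod 4).
    Reduce coefficients mod 4: 1·t ≡ 3 (mod 4).
    So t ≡ 3 (mod 4).
    Then x = 8 + 21·3 = 71, valid modulo lcm(21, 4) = 84: x ≡ 71 (mod 84).
  Combine with x ≡ 8 (mod 9): gcd(84, 9) = 3; 8 - 71 = -63, which IS divisible by 3, so compatible.
    Write x = 71 + 84·t and substitute into x ≡ 8 (mod 9): 84·t ≡ 8 − 71 = -63 (mod 9).
    Divide the congruence (and modulus) by g = 3: 28·t ≡ -21 (mod 3).
    Reduce coefficients mod 3: 1·t ≡ 0 (mod 3).
    So t ≡ 0 (mod 3).
    Then x = 71 + 84·0 = 71, valid modulo lcm(84, 9) = 252: x ≡ 71 (mod 252).
Verify: 71 mod 21 = 8, 71 mod 4 = 3, 71 mod 9 = 8.

x ≡ 71 (mod 252).


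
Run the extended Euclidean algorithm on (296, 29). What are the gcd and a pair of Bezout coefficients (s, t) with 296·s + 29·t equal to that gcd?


Euclidean algorithm on (296, 29) — divide until remainder is 0:
  296 = 10 · 29 + 6
  29 = 4 · 6 + 5
  6 = 1 · 5 + 1
  5 = 5 · 1 + 0
gcd(296, 29) = 1.
Track Bezout coefficients alongside the remainders: start with r₀ = 296 = a·1 + b·0 (s = 1, t = 0) and r₁ = 29 = a·0 + b·1 (s = 0, t = 1); each new remainder r_{k+1} = r_{k-1} − q_k·r_k inherits s_{k+1} = s_{k-1} − q_k·s_k, t_{k+1} = t_{k-1} − q_k·t_k, so r_k = a·s_k + b·t_k at every step:
  q = 10: r = 6, s = 1 − 10·0 = 1, t = 0 − 10·1 = -10  (check: 296·1 + 29·(-10) = 6)
  q = 4: r = 5, s = 0 − 4·1 = -4, t = 1 − 4·(-10) = 41  (check: 296·(-4) + 29·41 = 5)
  q = 1: r = 1, s = 1 − 1·(-4) = 5, t = -10 − 1·41 = -51  (check: 296·5 + 29·(-51) = 1)
The row with r = 1 (the gcd) gives the Bezout coefficients s = 5, t = -51.
Result: 296 · (5) + 29 · (-51) = 1.

gcd(296, 29) = 1; s = 5, t = -51 (check: 296·5 + 29·(-51) = 1).


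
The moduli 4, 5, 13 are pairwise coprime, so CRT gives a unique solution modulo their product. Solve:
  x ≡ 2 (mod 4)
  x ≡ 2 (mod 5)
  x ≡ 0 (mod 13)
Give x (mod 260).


Moduli 4, 5, 13 are pairwise coprime; by CRT there is a unique solution modulo M = 4 · 5 · 13 = 260.
Solve pairwise, accumulating the modulus:
  Start with x ≡ 2 (mod 4).
  Combine with x ≡ 2 (mod 5): since gcd(4, 5) = 1, we get a unique residue mod 20.
    Write x = 2 + 4·t and substitute into x ≡ 2 (mod 5): 4·t ≡ 2 − 2 = 0 (mod 5).
    The inverse of 4 mod 5 is 4 (since 4·4 = 16 = 3·5 + 1), so t ≡ 4·0 = 0 ≡ 0 (mod 5).
    Then x = 2 + 4·0 = 2, valid modulo lcm(4, 5) = 20: x ≡ 2 (mod 20).
  Combine with x ≡ 0 (mod 13): since gcd(20, 13) = 1, we get a unique residue mod 260.
    Write x = 2 + 20·t and substitute into x ≡ 0 (mod 13): 20·t ≡ 0 − 2 = -2 (mod 13).
    Reduce coefficients mod 13: 7·t ≡ 11 (mod 13).
    The inverse of 7 mod 13 is 2 (since 7·2 = 14 = 1·13 + 1), so t ≡ 2·11 = 22 ≡ 9 (mod 13).
    Then x = 2 + 20·9 = 182, valid modulo lcm(20, 13) = 260: x ≡ 182 (mod 260).
Verify: 182 mod 4 = 2 ✓, 182 mod 5 = 2 ✓, 182 mod 13 = 0 ✓.

x ≡ 182 (mod 260).


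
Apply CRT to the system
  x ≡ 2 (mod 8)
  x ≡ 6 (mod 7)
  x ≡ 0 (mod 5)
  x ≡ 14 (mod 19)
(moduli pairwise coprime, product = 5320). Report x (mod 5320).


Product of moduli M = 8 · 7 · 5 · 19 = 5320.
Merge one congruence at a time:
  Start: x ≡ 2 (mod 8).
  Combine with x ≡ 6 (mod 7); new modulus lcm = 56.
    Write x = 2 + 8·t and substitute into x ≡ 6 (mod 7): 8·t ≡ 6 − 2 = 4 (mod 7).
    Reduce coefficients mod 7: 1·t ≡ 4 (mod 7).
    So t ≡ 4 (mod 7).
    Then x = 2 + 8·4 = 34, valid modulo lcm(8, 7) = 56: x ≡ 34 (mod 56).
  Combine with x ≡ 0 (mod 5); new modulus lcm = 280.
    Write x = 34 + 56·t and substitute into x ≡ 0 (mod 5): 56·t ≡ 0 − 34 = -34 (mod 5).
    Reduce coefficients mod 5: 1·t ≡ 1 (mod 5).
    So t ≡ 1 (mod 5).
    Then x = 34 + 56·1 = 90, valid modulo lcm(56, 5) = 280: x ≡ 90 (mod 280).
  Combine with x ≡ 14 (mod 19); new modulus lcm = 5320.
    Write x = 90 + 280·t and substitute into x ≡ 14 (mod 19): 280·t ≡ 14 − 90 = -76 (mod 19).
    Reduce coefficients mod 19: 14·t ≡ 0 (mod 19).
    The inverse of 14 mod 19 is 15 (since 14·15 = 210 = 11·19 + 1), so t ≡ 15·0 = 0 ≡ 0 (mod 19).
    Then x = 90 + 280·0 = 90, valid modulo lcm(280, 19) = 5320: x ≡ 90 (mod 5320).
Verify against each original: 90 mod 8 = 2, 90 mod 7 = 6, 90 mod 5 = 0, 90 mod 19 = 14.

x ≡ 90 (mod 5320).


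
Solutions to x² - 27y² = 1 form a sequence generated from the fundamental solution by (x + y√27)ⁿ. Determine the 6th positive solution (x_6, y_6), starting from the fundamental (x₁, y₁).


Step 1: Find the fundamental solution (x₁, y₁) of x² - 27y² = 1.
  Expand √27 as a continued fraction. a₀ = ⌊√27⌋ = 5; iterate m_{k+1} = d_k·a_k − m_k, d_{k+1} = (27 − m_{k+1}²)/d_k, a_{k+1} = ⌊(a₀ + m_{k+1})/d_{k+1}⌋ (starting m₀ = 0, d₀ = 1), with convergents p_k = a_k·p_{k-1} + p_{k-2}, q_k = a_k·q_{k-1} + q_{k-2} (p₋₁ = 1, q₋₁ = 0):
  k = 0: a₀ = 5; p₀/q₀ = 5/1; p₀² − 27·q₀² = 25 − 27 = -2.
  k = 1: m = 5, d = 2, a = ⌊(5 + 5)/2⌋ = 5; p/q = (5·5 + 1)/(5·1 + 0) = 26/5; p² − 27·q² = 676 − 675 = 1.
  The first convergent with p² − 27·q² = 1 gives the fundamental solution (x₁, y₁) = (26, 5).
Step 2: Apply the recurrence (x_{n+1}, y_{n+1}) = (x₁x_n + 27y₁y_n, x₁y_n + y₁x_n) repeatedly.
  From (x_1, y_1) = (26, 5): x_2 = 26·26 + 27·5·5 = 1351; y_2 = 26·5 + 5·26 = 260.
  From (x_2, y_2) = (1351, 260): x_3 = 26·1351 + 27·5·260 = 70226; y_3 = 26·260 + 5·1351 = 13515.
  From (x_3, y_3) = (70226, 13515): x_4 = 26·70226 + 27·5·13515 = 3650401; y_4 = 26·13515 + 5·70226 = 702520.
  From (x_4, y_4) = (3650401, 702520): x_5 = 26·3650401 + 27·5·702520 = 189750626; y_5 = 26·702520 + 5·3650401 = 36517525.
  From (x_5, y_5) = (189750626, 36517525): x_6 = 26·189750626 + 27·5·36517525 = 9863382151; y_6 = 26·36517525 + 5·189750626 = 1898208780.
Step 3: Verify x_6² - 27·y_6² = 97286307456665386801 - 97286307456665386800 = 1 (should be 1). ✓

(x_1, y_1) = (26, 5); (x_6, y_6) = (9863382151, 1898208780).


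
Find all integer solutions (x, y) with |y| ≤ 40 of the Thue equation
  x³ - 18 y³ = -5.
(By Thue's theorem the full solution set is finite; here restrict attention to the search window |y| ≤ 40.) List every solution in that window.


The equation is x³ - 18y³ = -5. For fixed y, x³ = 18·y³ − 5, so a solution requires the RHS to be a perfect cube.
Strategy: iterate y from -40 to 40, compute RHS = 18·y³ − 5, and check whether it is a (positive or negative) perfect cube.
Check small values of y:
  y = 0: RHS = -5 is not a perfect cube.
  y = 1: RHS = 13 is not a perfect cube.
  y = -1: RHS = -23 is not a perfect cube.
  y = 2: RHS = 139 is not a perfect cube.
  y = -2: RHS = -149 is not a perfect cube.
  y = 3: RHS = 481 is not a perfect cube.
  y = -3: RHS = -491 is not a perfect cube.
Continuing the search up to |y| = 40 finds no solutions either.
No (x, y) in the scanned range satisfies the equation.

No integer solutions with |y| ≤ 40.


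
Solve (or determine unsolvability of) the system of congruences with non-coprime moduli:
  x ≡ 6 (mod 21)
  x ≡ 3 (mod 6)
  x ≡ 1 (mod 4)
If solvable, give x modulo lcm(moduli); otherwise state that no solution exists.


Moduli 21, 6, 4 are not pairwise coprime, so CRT works modulo lcm(m_i) when all pairwise compatibility conditions hold.
Pairwise compatibility: gcd(m_i, m_j) must divide a_i - a_j for every pair.
Merge one congruence at a time:
  Start: x ≡ 6 (mod 21).
  Combine with x ≡ 3 (mod 6): gcd(21, 6) = 3; 3 - 6 = -3, which IS divisible by 3, so compatible.
    Write x = 6 + 21·t and substitute into x ≡ 3 (mod 6): 21·t ≡ 3 − 6 = -3 (mod 6).
    Divide the congruence (and modulus) by g = 3: 7·t ≡ -1 (mod 2).
    Reduce coefficients mod 2: 1·t ≡ 1 (mod 2).
    So t ≡ 1 (mod 2).
    Then x = 6 + 21·1 = 27, valid modulo lcm(21, 6) = 42: x ≡ 27 (mod 42).
  Combine with x ≡ 1 (mod 4): gcd(42, 4) = 2; 1 - 27 = -26, which IS divisible by 2, so compatible.
    Write x = 27 + 42·t and substitute into x ≡ 1 (mod 4): 42·t ≡ 1 − 27 = -26 (mod 4).
    Divide the congruence (and modulus) by g = 2: 21·t ≡ -13 (mod 2).
    Reduce coefficients mod 2: 1·t ≡ 1 (mod 2).
    So t ≡ 1 (mod 2).
    Then x = 27 + 42·1 = 69, valid modulo lcm(42, 4) = 84: x ≡ 69 (mod 84).
Verify: 69 mod 21 = 6, 69 mod 6 = 3, 69 mod 4 = 1.

x ≡ 69 (mod 84).
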